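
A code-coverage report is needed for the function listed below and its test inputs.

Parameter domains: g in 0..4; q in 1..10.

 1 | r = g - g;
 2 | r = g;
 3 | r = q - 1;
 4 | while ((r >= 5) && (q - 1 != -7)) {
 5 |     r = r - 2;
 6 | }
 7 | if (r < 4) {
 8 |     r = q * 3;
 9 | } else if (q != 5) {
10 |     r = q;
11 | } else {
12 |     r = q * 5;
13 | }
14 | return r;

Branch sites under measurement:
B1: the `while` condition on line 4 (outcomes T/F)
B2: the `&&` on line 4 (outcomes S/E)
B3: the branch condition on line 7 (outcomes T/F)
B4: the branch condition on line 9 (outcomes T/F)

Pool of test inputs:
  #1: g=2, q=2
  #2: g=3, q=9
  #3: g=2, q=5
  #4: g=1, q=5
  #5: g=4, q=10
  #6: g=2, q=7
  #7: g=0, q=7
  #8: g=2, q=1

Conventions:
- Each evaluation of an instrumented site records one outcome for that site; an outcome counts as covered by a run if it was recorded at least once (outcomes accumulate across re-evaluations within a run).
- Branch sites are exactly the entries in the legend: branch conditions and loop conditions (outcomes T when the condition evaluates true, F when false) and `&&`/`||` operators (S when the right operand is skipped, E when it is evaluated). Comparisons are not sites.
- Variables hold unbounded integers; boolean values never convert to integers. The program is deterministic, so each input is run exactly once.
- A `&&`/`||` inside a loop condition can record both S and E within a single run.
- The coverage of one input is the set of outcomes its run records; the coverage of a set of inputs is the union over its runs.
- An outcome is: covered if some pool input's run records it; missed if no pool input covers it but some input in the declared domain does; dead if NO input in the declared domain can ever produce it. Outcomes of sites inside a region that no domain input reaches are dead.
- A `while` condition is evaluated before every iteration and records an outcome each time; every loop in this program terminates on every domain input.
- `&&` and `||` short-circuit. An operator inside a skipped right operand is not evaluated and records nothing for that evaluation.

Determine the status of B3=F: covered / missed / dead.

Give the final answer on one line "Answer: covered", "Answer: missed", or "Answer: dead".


B3=F is recorded by pool input(s) 2, 3, 4, 6, 7 -> covered
Answer: covered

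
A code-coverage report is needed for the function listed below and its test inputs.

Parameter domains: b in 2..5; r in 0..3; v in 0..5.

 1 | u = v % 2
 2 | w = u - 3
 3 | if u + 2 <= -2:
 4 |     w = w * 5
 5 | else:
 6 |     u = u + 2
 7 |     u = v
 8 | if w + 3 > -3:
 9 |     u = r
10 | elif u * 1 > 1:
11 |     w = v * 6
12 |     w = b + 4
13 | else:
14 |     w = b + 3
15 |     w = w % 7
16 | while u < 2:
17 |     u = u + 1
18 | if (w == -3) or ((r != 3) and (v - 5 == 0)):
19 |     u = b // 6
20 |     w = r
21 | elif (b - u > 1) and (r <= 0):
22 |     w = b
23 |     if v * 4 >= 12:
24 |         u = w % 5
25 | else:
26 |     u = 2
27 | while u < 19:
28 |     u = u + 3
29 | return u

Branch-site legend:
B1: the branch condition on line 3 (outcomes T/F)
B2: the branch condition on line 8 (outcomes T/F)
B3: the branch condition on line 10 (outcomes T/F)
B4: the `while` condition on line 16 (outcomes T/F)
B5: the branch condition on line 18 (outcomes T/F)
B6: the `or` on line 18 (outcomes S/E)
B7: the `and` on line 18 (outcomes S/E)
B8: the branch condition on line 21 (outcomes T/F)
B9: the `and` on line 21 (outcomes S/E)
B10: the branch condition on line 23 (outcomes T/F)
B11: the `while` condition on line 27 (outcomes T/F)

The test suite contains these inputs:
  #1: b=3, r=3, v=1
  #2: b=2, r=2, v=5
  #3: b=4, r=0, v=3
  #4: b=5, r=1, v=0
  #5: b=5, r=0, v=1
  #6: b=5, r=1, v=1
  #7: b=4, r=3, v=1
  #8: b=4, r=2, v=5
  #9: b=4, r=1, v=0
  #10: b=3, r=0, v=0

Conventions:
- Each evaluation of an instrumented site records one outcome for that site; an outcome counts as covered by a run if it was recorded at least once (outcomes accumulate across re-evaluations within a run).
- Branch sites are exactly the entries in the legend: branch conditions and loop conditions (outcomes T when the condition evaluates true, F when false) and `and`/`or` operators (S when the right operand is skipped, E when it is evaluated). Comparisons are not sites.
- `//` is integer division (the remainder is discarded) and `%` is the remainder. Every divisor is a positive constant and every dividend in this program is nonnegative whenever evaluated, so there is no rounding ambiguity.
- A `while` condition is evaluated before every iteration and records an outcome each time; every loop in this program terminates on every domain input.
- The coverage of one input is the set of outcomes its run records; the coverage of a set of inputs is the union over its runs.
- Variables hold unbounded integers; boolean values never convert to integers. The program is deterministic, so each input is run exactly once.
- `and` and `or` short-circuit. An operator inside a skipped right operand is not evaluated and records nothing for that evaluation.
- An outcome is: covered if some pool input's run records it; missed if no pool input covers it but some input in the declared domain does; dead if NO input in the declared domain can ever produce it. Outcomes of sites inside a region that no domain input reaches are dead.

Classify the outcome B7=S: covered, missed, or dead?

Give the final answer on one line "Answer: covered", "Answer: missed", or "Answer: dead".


B7=S is recorded by pool input(s) 1, 7 -> covered
Answer: covered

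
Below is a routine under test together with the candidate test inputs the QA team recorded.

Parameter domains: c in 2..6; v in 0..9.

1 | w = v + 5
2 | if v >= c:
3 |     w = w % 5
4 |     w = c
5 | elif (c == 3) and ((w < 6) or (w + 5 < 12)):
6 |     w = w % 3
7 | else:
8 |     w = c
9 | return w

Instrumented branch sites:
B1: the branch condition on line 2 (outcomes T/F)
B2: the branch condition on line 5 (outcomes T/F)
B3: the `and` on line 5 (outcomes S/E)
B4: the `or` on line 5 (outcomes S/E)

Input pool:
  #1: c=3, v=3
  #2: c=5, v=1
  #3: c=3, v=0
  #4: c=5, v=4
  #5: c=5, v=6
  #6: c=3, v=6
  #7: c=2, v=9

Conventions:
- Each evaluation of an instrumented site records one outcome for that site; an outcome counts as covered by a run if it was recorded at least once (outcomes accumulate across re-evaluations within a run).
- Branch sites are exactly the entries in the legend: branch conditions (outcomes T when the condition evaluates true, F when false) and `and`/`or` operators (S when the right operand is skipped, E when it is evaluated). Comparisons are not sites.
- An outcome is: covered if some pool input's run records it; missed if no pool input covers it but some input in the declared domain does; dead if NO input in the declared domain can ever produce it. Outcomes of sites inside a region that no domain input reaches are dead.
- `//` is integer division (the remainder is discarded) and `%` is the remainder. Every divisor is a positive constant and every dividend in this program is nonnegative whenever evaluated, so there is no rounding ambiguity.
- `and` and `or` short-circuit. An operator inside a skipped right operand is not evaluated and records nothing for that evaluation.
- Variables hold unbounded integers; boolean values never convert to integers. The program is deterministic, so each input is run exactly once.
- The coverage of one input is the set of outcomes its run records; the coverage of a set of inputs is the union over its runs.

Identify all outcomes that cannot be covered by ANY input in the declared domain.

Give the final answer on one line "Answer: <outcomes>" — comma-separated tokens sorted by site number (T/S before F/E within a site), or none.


exhaustive pass over the 50-input domain:
  reachable outcomes have witnesses, e.g. B1=T (e.g. c=2, v=2), B1=F (e.g. c=2, v=0), B2=T (e.g. c=3, v=0), B2=F (e.g. c=2, v=0)
Answer: none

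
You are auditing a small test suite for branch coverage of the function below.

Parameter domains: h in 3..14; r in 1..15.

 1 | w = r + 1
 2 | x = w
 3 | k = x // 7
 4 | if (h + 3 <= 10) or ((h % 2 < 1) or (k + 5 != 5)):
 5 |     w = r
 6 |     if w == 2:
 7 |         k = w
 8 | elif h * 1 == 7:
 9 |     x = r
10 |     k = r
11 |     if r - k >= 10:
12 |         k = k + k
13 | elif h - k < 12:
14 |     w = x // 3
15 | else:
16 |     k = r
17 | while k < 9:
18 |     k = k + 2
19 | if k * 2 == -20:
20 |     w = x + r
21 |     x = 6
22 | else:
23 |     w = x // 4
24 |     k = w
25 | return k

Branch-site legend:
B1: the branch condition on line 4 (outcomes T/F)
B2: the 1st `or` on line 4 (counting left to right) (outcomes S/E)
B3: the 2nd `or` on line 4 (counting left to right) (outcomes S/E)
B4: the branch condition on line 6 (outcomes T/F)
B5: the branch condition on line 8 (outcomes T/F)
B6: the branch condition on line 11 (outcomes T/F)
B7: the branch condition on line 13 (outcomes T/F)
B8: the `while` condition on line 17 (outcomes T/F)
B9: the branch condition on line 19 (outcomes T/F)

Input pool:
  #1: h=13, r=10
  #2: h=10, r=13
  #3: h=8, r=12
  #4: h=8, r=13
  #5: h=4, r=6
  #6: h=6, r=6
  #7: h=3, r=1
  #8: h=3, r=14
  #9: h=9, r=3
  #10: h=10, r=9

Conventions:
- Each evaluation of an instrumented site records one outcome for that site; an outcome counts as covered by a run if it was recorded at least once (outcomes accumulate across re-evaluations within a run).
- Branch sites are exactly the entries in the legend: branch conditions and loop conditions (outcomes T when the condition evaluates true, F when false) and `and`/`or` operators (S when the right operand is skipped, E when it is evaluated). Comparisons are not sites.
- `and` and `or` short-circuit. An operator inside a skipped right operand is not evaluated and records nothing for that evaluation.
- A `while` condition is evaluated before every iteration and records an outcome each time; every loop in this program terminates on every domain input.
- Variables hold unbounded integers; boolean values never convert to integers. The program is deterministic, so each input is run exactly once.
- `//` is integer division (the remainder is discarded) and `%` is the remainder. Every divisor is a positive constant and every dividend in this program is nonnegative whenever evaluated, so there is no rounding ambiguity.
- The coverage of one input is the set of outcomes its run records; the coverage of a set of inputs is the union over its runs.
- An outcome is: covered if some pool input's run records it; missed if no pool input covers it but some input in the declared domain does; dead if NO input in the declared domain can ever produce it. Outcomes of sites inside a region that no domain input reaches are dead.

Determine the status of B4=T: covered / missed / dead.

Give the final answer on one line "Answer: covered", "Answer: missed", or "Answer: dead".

no pool input records B4=T
but domain input (h=3, r=2) does record it -> reachable, so missed

Answer: missed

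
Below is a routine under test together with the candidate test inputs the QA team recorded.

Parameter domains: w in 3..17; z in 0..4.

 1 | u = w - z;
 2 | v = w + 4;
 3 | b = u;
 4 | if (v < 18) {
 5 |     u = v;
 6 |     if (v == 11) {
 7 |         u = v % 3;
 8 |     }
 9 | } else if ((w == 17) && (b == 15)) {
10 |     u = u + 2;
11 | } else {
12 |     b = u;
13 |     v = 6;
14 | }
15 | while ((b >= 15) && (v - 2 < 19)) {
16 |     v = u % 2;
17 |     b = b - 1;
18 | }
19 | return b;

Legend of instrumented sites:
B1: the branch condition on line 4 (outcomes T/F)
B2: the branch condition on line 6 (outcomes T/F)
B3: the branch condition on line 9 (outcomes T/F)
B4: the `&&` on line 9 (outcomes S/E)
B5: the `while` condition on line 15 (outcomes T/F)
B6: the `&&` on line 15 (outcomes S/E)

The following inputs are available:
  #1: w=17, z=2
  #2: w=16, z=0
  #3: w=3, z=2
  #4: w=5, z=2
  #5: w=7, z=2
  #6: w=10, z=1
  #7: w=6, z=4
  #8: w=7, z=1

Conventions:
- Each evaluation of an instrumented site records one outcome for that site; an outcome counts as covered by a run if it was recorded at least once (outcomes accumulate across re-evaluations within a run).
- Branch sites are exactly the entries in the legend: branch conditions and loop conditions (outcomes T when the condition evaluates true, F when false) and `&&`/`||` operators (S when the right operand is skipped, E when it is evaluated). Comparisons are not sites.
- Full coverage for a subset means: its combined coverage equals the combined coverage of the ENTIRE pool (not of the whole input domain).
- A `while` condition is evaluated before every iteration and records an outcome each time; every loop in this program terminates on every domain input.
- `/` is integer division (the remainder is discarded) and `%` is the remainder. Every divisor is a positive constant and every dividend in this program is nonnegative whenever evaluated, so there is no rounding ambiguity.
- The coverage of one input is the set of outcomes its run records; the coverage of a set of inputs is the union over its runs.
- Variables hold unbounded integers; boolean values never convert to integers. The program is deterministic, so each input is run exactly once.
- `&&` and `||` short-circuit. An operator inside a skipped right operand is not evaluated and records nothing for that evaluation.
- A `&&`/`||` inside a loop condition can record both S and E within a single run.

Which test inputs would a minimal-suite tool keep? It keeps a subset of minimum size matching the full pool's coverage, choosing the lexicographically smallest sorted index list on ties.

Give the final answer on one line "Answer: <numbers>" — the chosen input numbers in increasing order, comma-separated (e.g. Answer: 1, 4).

run #1 (w=17, z=2) runs B1->F, B4->E, B3->T, B6->E, B5->F; records B1=F, B3=T, B4=E, B5=F, B6=E
run #2 (w=16, z=0) runs B1->F, B4->S, B3->F, B6->E, B5->T, B6->E, B5->T, B6->S, B5->F; records B1=F, B3=F, B4=S, B5=T, B5=F, B6=S, B6=E
run #3 (w=3, z=2) runs B1->T, B2->F, B6->S, B5->F; records B1=T, B2=F, B5=F, B6=S
run #4 (w=5, z=2) runs B1->T, B2->F, B6->S, B5->F; records B1=T, B2=F, B5=F, B6=S
run #5 (w=7, z=2) runs B1->T, B2->T, B6->S, B5->F; records B1=T, B2=T, B5=F, B6=S
run #6 (w=10, z=1) runs B1->T, B2->F, B6->S, B5->F; records B1=T, B2=F, B5=F, B6=S
run #7 (w=6, z=4) runs B1->T, B2->F, B6->S, B5->F; records B1=T, B2=F, B5=F, B6=S
run #8 (w=7, z=1) runs B1->T, B2->T, B6->S, B5->F; records B1=T, B2=T, B5=F, B6=S
pool-wide coverage (12 outcomes): B1=T, B1=F, B2=T, B2=F, B3=T, B3=F, B4=S, B4=E, B5=T, B5=F, B6=S, B6=E
no size-1 subset reaches all 12 outcomes (best union: 7/12)
no size-2 subset reaches all 12 outcomes (best union: 9/12)
no size-3 subset reaches all 12 outcomes (best union: 11/12)
inputs {1, 2, 3, 5} (size 4) cover everything; no size-4 subset with a lexicographically smaller index list covers all 12

Answer: 1, 2, 3, 5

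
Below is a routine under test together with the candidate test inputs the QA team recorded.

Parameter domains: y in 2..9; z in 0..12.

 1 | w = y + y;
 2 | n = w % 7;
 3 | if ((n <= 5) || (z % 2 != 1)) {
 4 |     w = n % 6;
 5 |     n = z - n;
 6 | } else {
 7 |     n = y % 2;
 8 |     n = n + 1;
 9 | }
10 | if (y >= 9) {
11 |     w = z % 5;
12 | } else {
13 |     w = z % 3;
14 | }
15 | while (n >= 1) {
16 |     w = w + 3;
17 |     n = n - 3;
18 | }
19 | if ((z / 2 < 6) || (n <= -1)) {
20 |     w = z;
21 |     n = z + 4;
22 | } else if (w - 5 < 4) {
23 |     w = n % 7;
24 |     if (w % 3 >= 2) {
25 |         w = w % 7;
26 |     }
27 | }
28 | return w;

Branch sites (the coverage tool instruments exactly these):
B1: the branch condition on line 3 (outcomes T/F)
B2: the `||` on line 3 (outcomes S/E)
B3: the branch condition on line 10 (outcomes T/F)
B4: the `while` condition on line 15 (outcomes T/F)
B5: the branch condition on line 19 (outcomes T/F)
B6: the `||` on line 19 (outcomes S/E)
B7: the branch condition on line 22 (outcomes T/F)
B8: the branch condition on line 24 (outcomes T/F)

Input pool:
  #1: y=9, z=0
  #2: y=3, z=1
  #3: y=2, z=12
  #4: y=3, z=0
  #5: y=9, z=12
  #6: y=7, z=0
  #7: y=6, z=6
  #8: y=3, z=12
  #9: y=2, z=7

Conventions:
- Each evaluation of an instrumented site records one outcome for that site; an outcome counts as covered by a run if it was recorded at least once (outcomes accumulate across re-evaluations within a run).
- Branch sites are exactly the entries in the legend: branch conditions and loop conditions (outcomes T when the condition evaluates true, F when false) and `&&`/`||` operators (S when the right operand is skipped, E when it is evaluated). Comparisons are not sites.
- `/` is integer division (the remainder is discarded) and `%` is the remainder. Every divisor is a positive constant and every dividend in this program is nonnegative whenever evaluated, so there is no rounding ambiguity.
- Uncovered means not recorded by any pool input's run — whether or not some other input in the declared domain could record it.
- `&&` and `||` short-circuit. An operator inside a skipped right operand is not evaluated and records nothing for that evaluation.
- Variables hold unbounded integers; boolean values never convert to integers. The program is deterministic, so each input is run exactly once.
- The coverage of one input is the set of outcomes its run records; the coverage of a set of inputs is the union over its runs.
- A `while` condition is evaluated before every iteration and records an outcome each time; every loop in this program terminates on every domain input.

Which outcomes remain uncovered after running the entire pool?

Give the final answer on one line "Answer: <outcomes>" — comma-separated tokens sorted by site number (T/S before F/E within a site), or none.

run #1 (y=9, z=0) runs B2->S, B1->T, B3->T, B4->F, B6->S, B5->T; records B1=T, B2=S, B3=T, B4=F, B5=T, B6=S
run #2 (y=3, z=1) runs B2->E, B1->F, B3->F, B4->T, B4->F, B6->S, B5->T; records B1=F, B2=E, B3=F, B4=T, B4=F, B5=T, B6=S
run #3 (y=2, z=12) runs B2->S, B1->T, B3->F, B4->T, B4->T, B4->T, B4->F, B6->E, B5->T; records B1=T, B2=S, B3=F, B4=T, B4=F, B5=T, B6=E
run #4 (y=3, z=0) runs B2->E, B1->T, B3->F, B4->F, B6->S, B5->T; records B1=T, B2=E, B3=F, B4=F, B5=T, B6=S
run #5 (y=9, z=12) runs B2->S, B1->T, B3->T, B4->T, B4->T, B4->T, B4->F, B6->E, B5->T; records B1=T, B2=S, B3=T, B4=T, B4=F, B5=T, B6=E
run #6 (y=7, z=0) runs B2->S, B1->T, B3->F, B4->F, B6->S, B5->T; records B1=T, B2=S, B3=F, B4=F, B5=T, B6=S
run #7 (y=6, z=6) runs B2->S, B1->T, B3->F, B4->T, B4->F, B6->S, B5->T; records B1=T, B2=S, B3=F, B4=T, B4=F, B5=T, B6=S
run #8 (y=3, z=12) runs B2->E, B1->T, B3->F, B4->T, B4->T, B4->F, B6->E, B5->F, B7->T, B8->F; records B1=T, B2=E, B3=F, B4=T, B4=F, B5=F, B6=E, B7=T, B8=F
run #9 (y=2, z=7) runs B2->S, B1->T, B3->F, B4->T, B4->F, B6->S, B5->T; records B1=T, B2=S, B3=F, B4=T, B4=F, B5=T, B6=S
union over the pool: B1=T, B1=F, B2=S, B2=E, B3=T, B3=F, B4=T, B4=F, B5=T, B5=F, B6=S, B6=E, B7=T, B8=F
uncovered (2 of 16): B7=F, B8=T

Answer: B7=F, B8=T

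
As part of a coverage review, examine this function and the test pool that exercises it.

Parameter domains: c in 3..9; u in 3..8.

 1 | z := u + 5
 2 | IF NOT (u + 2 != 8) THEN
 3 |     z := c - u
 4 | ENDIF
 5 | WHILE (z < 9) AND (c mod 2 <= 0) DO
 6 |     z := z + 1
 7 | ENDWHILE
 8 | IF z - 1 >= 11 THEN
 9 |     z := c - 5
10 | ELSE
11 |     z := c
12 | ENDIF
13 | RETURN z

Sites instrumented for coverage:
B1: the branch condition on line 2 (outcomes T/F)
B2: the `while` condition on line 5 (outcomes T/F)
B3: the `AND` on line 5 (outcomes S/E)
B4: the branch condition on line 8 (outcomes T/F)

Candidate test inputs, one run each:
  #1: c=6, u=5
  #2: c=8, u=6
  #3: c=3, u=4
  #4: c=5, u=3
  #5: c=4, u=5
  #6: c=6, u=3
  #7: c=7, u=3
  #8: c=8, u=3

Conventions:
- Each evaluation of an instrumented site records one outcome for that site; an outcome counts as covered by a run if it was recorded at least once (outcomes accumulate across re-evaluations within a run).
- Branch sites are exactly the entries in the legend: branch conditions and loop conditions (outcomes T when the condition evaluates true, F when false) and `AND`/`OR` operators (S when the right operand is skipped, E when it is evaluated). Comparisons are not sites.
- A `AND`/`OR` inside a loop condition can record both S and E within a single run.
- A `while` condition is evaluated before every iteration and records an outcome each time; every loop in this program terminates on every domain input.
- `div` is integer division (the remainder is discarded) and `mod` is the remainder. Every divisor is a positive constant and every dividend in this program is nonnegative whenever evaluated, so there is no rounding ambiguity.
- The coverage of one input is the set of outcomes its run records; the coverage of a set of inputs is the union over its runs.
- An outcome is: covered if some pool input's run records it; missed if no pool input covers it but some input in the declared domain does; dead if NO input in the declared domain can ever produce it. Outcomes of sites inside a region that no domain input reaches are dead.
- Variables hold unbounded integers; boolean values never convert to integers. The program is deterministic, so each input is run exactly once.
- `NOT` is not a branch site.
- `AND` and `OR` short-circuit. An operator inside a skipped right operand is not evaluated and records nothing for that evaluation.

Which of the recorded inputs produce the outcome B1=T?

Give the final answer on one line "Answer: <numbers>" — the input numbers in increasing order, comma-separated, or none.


input #1 (c=6, u=5): misses B1=T
input #2 (c=8, u=6): covers B1=T
input #3 (c=3, u=4): misses B1=T
input #4 (c=5, u=3): misses B1=T
input #5 (c=4, u=5): misses B1=T
input #6 (c=6, u=3): misses B1=T
input #7 (c=7, u=3): misses B1=T
input #8 (c=8, u=3): misses B1=T
Answer: 2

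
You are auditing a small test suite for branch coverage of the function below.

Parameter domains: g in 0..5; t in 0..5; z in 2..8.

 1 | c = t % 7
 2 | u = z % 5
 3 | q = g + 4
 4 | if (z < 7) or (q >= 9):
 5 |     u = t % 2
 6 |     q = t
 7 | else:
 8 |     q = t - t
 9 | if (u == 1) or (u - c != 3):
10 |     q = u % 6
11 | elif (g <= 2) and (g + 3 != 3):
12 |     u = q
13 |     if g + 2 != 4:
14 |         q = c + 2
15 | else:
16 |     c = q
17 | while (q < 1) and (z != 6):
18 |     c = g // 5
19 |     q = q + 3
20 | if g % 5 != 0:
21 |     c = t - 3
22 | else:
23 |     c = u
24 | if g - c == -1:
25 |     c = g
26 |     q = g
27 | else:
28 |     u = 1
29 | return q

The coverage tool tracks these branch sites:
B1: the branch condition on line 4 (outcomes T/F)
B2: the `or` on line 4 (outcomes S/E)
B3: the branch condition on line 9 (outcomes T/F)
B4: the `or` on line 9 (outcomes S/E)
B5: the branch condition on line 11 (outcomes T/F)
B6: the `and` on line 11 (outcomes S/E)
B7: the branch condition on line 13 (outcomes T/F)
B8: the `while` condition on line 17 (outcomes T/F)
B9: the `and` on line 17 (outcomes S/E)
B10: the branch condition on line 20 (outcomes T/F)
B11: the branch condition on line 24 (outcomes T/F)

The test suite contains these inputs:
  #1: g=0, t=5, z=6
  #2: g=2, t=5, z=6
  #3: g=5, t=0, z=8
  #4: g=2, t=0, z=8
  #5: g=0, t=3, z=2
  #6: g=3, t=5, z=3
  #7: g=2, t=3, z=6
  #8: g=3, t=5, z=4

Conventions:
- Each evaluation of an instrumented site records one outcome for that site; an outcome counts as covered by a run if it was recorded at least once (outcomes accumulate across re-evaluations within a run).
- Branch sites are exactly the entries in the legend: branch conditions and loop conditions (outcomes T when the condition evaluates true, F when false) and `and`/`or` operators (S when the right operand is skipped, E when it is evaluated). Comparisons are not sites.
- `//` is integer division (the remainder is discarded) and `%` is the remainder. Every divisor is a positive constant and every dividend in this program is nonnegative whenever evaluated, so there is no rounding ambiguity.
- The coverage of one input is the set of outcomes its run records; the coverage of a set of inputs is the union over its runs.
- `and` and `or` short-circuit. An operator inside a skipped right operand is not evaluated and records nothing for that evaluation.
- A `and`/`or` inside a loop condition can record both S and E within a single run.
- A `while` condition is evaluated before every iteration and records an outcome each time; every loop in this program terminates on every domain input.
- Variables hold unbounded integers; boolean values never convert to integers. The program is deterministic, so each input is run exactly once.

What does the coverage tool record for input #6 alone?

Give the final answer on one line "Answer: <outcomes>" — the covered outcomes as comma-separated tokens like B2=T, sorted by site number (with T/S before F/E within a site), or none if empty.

Simulating input #6 (g=3, t=5, z=3) step by step:
  B2->S, B1->T, B4->S, B3->T, B9->S, B8->F, B10->T, B11->F
collecting distinct outcomes: B1=T, B2=S, B3=T, B4=S, B8=F, B9=S, B10=T, B11=F

Answer: B1=T, B2=S, B3=T, B4=S, B8=F, B9=S, B10=T, B11=F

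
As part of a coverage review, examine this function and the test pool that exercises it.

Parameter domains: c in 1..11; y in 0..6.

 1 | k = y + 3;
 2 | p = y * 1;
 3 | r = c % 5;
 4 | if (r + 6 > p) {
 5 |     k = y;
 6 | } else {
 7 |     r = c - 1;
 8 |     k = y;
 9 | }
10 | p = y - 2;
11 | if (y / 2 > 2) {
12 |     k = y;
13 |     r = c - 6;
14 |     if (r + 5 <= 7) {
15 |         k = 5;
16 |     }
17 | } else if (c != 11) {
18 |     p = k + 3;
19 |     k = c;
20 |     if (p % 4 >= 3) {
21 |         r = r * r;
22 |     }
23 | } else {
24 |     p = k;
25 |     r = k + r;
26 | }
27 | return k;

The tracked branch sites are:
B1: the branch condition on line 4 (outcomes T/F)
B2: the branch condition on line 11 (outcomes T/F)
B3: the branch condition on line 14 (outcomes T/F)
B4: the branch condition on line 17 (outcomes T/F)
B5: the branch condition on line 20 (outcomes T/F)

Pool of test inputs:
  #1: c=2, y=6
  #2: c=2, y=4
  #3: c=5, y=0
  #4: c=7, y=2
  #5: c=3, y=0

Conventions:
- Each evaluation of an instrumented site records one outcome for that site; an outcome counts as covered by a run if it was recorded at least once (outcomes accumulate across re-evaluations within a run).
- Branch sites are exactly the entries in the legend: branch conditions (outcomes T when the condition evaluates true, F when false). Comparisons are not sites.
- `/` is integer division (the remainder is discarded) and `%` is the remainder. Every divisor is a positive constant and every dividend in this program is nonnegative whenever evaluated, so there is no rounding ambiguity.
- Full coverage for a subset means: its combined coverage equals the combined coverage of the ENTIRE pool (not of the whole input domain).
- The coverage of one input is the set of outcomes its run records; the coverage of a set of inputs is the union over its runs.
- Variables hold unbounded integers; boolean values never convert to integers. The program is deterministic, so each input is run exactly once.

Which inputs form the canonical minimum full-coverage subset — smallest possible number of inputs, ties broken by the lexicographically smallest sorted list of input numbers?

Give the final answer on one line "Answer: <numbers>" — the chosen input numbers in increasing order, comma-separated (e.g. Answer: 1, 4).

test 1 (c=2, y=6) fires B1->T, B2->T, B3->T; hits B1=T, B2=T, B3=T
test 2 (c=2, y=4) fires B1->T, B2->F, B4->T, B5->T; hits B1=T, B2=F, B4=T, B5=T
test 3 (c=5, y=0) fires B1->T, B2->F, B4->T, B5->T; hits B1=T, B2=F, B4=T, B5=T
test 4 (c=7, y=2) fires B1->T, B2->F, B4->T, B5->F; hits B1=T, B2=F, B4=T, B5=F
test 5 (c=3, y=0) fires B1->T, B2->F, B4->T, B5->T; hits B1=T, B2=F, B4=T, B5=T
together the pool reaches 7 outcomes: B1=T, B2=T, B2=F, B3=T, B4=T, B5=T, B5=F
size 1 is not enough: best union over all size-1 subsets is 4/7
size 2 is not enough: best union over all size-2 subsets is 6/7
size 3: inputs {1, 2, 4} cover all 7 outcomes, and no lexicographically smaller subset of this size does

Answer: 1, 2, 4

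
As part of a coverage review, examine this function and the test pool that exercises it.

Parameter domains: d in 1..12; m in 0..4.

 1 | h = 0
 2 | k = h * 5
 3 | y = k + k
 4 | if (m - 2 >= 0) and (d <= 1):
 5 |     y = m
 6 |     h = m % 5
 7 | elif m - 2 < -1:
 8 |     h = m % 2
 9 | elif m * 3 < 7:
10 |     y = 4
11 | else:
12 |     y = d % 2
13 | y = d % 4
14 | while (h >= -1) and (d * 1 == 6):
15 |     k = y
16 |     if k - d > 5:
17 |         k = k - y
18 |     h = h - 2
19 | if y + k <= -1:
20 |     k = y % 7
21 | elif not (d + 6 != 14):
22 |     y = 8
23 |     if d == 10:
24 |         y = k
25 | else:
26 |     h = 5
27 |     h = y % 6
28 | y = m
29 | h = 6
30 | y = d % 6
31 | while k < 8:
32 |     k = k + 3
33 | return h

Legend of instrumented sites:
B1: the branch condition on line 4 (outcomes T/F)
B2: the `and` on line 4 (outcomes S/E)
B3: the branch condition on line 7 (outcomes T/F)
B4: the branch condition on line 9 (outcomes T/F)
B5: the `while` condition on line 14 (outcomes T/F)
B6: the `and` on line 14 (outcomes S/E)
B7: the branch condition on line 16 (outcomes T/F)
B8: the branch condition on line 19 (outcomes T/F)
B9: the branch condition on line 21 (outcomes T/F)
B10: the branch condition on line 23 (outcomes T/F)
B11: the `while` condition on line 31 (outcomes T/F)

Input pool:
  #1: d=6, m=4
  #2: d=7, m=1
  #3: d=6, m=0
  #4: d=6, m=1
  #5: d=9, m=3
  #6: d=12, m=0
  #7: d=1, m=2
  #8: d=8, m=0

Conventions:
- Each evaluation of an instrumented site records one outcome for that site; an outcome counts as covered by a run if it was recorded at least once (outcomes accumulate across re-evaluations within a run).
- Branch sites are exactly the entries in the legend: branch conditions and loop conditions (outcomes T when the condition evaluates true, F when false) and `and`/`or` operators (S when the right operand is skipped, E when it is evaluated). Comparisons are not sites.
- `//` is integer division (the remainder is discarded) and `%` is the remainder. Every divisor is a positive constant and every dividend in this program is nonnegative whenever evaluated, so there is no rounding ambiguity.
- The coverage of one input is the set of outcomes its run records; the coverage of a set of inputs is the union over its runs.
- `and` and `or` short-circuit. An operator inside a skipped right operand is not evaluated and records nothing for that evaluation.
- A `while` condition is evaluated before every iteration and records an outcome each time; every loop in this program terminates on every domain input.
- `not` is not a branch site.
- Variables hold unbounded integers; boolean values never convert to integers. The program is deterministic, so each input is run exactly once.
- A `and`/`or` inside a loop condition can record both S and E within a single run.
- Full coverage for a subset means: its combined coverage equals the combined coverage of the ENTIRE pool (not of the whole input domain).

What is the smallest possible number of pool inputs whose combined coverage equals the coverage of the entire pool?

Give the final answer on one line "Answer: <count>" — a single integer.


#1 (d=6, m=4) -> B2->E, B1->F, B3->F, B4->F, B6->E, B5->T, B7->F, B6->S, B5->F, B8->F, B9->F, B11->T, B11->T, B11->F; covered: B1=F, B2=E, B3=F, B4=F, B5=T, B5=F, B6=S, B6=E, B7=F, B8=F, B9=F, B11=T, B11=F
#2 (d=7, m=1) -> B2->S, B1->F, B3->F, B4->T, B6->E, B5->F, B8->F, B9->F, B11->T, B11->T, B11->T, B11->F; covered: B1=F, B2=S, B3=F, B4=T, B5=F, B6=E, B8=F, B9=F, B11=T, B11=F
#3 (d=6, m=0) -> B2->S, B1->F, B3->T, B6->E, B5->T, B7->F, B6->S, B5->F, B8->F, B9->F, B11->T, B11->T, B11->F; covered: B1=F, B2=S, B3=T, B5=T, B5=F, B6=S, B6=E, B7=F, B8=F, B9=F, B11=T, B11=F
#4 (d=6, m=1) -> B2->S, B1->F, B3->F, B4->T, B6->E, B5->T, B7->F, B6->S, B5->F, B8->F, B9->F, B11->T, B11->T, B11->F; covered: B1=F, B2=S, B3=F, B4=T, B5=T, B5=F, B6=S, B6=E, B7=F, B8=F, B9=F, B11=T, B11=F
#5 (d=9, m=3) -> B2->E, B1->F, B3->F, B4->F, B6->E, B5->F, B8->F, B9->F, B11->T, B11->T, B11->T, B11->F; covered: B1=F, B2=E, B3=F, B4=F, B5=F, B6=E, B8=F, B9=F, B11=T, B11=F
#6 (d=12, m=0) -> B2->S, B1->F, B3->T, B6->E, B5->F, B8->F, B9->F, B11->T, B11->T, B11->T, B11->F; covered: B1=F, B2=S, B3=T, B5=F, B6=E, B8=F, B9=F, B11=T, B11=F
#7 (d=1, m=2) -> B2->E, B1->T, B6->E, B5->F, B8->F, B9->F, B11->T, B11->T, B11->T, B11->F; covered: B1=T, B2=E, B5=F, B6=E, B8=F, B9=F, B11=T, B11=F
#8 (d=8, m=0) -> B2->S, B1->F, B3->T, B6->E, B5->F, B8->F, B9->T, B10->F, B11->T, B11->T, B11->T, B11->F; covered: B1=F, B2=S, B3=T, B5=F, B6=E, B8=F, B9=T, B10=F, B11=T, B11=F
pool-wide coverage (19 outcomes): B1=T, B1=F, B2=S, B2=E, B3=T, B3=F, B4=T, B4=F, B5=T, B5=F, B6=S, B6=E, B7=F, B8=F, B9=T, B9=F, B10=F, B11=T, B11=F
size 1 is not enough: best union over all size-1 subsets is 13/19
size 2 is not enough: best union over all size-2 subsets is 17/19
size 3 is not enough: best union over all size-3 subsets is 18/19
inputs {1, 2, 7, 8} (size 4) cover everything; no size-4 subset with a lexicographically smaller index list covers all 19
Answer: 4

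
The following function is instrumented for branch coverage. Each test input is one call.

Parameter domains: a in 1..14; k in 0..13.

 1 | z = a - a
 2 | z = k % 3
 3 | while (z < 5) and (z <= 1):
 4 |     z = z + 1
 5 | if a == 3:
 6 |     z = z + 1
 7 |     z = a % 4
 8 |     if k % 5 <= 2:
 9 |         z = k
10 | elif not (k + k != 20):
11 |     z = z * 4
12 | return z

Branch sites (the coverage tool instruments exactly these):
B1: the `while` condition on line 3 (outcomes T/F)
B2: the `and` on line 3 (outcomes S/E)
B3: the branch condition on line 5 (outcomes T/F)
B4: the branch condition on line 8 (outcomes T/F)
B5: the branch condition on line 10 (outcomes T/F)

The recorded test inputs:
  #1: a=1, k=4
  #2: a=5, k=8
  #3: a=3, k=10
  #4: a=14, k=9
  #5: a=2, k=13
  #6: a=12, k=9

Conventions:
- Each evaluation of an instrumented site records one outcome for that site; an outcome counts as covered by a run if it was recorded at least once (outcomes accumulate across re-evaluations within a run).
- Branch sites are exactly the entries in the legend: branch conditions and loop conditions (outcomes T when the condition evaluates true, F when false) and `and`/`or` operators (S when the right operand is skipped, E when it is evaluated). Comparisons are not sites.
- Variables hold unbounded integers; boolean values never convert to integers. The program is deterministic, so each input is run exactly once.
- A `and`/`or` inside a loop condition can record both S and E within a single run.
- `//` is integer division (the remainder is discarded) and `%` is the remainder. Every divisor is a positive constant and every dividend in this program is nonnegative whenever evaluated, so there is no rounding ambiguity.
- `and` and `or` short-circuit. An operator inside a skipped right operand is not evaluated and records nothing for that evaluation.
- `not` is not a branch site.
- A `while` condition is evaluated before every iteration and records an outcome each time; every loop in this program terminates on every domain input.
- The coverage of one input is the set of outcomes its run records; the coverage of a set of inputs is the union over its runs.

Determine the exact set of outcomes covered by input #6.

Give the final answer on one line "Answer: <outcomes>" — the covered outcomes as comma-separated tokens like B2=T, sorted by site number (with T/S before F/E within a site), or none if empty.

Event log for input #6 (a=12, k=9):
  B2->E, B1->T, B2->E, B1->T, B2->E, B1->F, B3->F, B5->F
collecting distinct outcomes: B1=T, B1=F, B2=E, B3=F, B5=F

Answer: B1=T, B1=F, B2=E, B3=F, B5=F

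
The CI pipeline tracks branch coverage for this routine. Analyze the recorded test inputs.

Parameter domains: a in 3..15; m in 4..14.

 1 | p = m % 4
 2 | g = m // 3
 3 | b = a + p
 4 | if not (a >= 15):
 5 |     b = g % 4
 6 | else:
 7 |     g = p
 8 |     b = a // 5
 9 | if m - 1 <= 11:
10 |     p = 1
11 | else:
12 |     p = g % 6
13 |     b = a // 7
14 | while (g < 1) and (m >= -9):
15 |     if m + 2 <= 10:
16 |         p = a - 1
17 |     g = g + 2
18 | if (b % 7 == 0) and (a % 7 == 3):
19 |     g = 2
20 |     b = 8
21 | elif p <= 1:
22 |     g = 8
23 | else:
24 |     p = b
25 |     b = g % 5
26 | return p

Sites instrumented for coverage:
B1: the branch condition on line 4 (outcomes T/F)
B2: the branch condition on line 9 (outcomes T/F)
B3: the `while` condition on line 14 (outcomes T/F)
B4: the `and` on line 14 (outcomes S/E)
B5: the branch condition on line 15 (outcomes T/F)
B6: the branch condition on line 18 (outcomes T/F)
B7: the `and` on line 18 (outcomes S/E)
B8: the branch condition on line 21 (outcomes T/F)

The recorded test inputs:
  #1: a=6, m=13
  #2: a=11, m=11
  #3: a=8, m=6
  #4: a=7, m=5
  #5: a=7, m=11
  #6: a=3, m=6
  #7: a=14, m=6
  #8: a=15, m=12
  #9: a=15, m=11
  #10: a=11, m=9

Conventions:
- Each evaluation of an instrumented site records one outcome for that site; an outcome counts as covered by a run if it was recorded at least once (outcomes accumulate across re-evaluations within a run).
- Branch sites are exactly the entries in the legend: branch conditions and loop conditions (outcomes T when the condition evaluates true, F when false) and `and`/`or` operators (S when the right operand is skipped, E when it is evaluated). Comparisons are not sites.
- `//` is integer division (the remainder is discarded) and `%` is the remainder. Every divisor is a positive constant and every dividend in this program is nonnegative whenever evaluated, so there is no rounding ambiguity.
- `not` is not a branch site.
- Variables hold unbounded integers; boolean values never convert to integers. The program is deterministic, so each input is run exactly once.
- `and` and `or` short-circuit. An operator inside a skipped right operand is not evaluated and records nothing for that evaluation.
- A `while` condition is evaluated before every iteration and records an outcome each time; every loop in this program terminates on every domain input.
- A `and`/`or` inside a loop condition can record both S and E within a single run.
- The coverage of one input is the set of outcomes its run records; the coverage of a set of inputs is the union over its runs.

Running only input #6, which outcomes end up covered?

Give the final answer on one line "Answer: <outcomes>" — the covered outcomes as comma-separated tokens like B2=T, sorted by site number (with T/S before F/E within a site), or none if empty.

Tracing the run of input #6 (a=3, m=6):
  B1->T, B2->T, B4->S, B3->F, B7->S, B6->F, B8->T
as a set, this run covers: B1=T, B2=T, B3=F, B4=S, B6=F, B7=S, B8=T

Answer: B1=T, B2=T, B3=F, B4=S, B6=F, B7=S, B8=T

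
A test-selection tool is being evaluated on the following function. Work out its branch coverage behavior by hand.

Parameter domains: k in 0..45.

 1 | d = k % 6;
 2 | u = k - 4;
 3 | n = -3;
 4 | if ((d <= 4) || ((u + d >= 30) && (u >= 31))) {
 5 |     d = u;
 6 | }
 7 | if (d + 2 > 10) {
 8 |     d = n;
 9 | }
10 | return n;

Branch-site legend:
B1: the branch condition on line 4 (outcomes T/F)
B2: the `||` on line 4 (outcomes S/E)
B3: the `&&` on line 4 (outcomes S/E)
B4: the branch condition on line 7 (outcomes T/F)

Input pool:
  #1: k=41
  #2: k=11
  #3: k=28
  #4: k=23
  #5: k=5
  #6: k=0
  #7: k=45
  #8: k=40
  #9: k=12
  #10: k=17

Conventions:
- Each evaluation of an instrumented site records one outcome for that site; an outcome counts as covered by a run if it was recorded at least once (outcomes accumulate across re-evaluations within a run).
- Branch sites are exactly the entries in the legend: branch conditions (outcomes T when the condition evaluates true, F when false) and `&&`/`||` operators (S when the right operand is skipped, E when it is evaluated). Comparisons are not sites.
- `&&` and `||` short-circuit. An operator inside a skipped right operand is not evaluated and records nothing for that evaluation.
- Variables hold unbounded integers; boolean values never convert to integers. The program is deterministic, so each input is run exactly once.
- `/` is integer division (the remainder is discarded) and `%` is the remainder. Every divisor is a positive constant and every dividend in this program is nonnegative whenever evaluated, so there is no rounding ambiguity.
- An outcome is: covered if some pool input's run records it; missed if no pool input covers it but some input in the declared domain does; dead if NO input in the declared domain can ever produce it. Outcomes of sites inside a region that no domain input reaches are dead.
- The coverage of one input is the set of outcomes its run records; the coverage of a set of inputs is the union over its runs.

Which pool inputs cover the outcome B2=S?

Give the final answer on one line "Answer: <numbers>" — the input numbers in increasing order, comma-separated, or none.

input #1 (k=41): does not produce B2=S
input #2 (k=11): does not produce B2=S
input #3 (k=28): produces B2=S
input #4 (k=23): does not produce B2=S
input #5 (k=5): does not produce B2=S
input #6 (k=0): produces B2=S
input #7 (k=45): produces B2=S
input #8 (k=40): produces B2=S
input #9 (k=12): produces B2=S
input #10 (k=17): does not produce B2=S

Answer: 3, 6, 7, 8, 9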